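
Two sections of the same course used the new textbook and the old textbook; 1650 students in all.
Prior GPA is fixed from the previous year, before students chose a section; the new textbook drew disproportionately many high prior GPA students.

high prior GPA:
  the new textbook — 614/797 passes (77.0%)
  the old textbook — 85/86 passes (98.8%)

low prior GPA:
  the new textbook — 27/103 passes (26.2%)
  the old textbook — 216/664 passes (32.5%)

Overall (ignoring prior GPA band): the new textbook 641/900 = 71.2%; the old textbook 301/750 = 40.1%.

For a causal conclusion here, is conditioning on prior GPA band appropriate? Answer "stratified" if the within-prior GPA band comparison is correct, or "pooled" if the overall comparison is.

stratified

The prior GPA band-specific comparison favours the old textbook throughout, but the pooled figures favour the new textbook. The question is whether to condition on prior GPA band.
Nothing the teaching method does changes prior GPA band; the imbalance is an allocation artefact. With prior GPA band also predicting the outcome, the pooled figure is confounded, and the within-stratum comparison is the causal one.
Within each level — high prior GPA: 77.0% vs 98.8%; low prior GPA: 26.2% vs 32.5% — the old textbook is higher every time.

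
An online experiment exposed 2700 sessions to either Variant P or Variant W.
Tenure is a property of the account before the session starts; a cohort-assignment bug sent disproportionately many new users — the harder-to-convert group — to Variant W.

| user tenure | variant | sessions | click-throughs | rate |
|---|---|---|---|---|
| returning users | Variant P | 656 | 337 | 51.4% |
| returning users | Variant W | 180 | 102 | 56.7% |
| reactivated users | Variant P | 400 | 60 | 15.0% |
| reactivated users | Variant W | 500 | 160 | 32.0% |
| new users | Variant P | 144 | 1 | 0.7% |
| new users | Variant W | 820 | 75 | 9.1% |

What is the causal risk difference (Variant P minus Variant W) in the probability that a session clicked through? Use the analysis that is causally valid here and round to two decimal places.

-0.10

The user tenure-specific comparison favours Variant W throughout, but the pooled figures favour Variant P. The question is whether to condition on user tenure.
The imbalance in user tenure arose from how sessions were allocated, not from anything the variant did; and user tenure independently affects the outcome. The pooled gap is confounded — condition on user tenure.
Adjusting over the population distribution of user tenure: 0.310·(0.514−0.567) + 0.333·(0.150−0.320) + 0.357·(0.007−0.091) = -0.103.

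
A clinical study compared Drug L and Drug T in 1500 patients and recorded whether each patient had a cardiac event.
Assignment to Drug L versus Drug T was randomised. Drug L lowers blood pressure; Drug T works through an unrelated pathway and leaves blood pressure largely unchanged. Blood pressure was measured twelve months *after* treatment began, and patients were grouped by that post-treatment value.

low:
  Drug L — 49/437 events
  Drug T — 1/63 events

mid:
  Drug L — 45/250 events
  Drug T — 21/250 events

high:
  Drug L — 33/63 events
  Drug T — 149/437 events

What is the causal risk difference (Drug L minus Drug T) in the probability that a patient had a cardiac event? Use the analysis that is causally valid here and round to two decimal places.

-0.06

Because the drug influences blood pressure, blood pressure is a post-treatment mediator, not a confounder. Stratifying on it would bias the estimate; the causal effect is the crude pooled difference.
The causal difference is the pooled difference: 0.169 − 0.228 = -0.059.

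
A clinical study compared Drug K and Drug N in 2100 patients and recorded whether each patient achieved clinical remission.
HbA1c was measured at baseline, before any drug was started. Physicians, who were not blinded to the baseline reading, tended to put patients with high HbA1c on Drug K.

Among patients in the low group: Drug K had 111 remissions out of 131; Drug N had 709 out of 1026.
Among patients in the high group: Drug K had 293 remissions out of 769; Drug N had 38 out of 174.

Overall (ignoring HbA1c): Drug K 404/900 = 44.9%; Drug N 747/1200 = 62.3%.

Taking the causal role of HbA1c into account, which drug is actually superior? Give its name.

Drug K

HbA1c differs across drugs for reasons unrelated to any effect of the drug itself, and it separately predicts the outcome — a classic confounder. We must compare within HbA1c levels.
Within each level — low: 84.7% vs 69.1%; high: 38.1% vs 21.8% — Drug K is higher every time.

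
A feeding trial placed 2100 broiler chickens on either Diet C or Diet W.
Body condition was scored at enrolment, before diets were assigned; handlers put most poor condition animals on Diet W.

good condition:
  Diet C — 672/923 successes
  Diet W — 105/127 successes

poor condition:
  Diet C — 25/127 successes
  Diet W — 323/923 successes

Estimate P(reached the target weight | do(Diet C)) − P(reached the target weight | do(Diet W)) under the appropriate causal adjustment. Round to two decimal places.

-0.13

The starting body condition-specific comparison favours Diet W throughout, but the pooled figures favour Diet C. The question is whether to condition on starting body condition.
Starting body condition satisfies the back-door criterion: it is not a descendant of the diet, and it blocks the spurious path from diet to outcome. Adjusting for it (i.e., using the within-starting body condition rates) gives the causal effect.
Adjusting over the population distribution of starting body condition: 0.500·(0.728−0.827) + 0.500·(0.197−0.350) = -0.126.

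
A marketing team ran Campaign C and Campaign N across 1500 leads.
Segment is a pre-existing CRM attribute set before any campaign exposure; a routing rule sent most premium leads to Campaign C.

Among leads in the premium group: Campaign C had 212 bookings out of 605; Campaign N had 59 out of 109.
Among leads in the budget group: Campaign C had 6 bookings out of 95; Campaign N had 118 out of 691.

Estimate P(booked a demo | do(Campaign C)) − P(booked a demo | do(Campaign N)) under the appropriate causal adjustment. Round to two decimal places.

-0.15

Here customer segment is a common cause — it drives both which campaign a case falls under and the outcome. The crude comparison mixes populations; the stratum-specific rates are the causally relevant ones.
Adjusting over the population distribution of customer segment: 0.476·(0.350−0.541) + 0.524·(0.063−0.171) = -0.147.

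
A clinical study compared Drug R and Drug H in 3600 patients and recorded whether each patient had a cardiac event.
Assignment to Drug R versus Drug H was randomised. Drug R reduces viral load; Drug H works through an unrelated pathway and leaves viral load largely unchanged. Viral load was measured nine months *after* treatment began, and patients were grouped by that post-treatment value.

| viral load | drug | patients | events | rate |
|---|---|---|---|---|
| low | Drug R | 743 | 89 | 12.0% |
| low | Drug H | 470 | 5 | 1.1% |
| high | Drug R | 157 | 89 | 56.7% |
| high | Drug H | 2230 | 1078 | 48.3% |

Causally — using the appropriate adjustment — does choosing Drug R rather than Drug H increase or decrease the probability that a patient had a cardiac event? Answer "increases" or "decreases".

decreases

Within every viral load level Drug H has the lower rate, yet pooled Drug R does — Simpson's reversal.
Viral load here is a post-treatment variable shaped by the drug; conditioning on it would introduce bias rather than remove it. The overall comparison is the causal one.
Pooled: Drug R 19.8% vs Drug H 40.1%; Drug R is lower overall.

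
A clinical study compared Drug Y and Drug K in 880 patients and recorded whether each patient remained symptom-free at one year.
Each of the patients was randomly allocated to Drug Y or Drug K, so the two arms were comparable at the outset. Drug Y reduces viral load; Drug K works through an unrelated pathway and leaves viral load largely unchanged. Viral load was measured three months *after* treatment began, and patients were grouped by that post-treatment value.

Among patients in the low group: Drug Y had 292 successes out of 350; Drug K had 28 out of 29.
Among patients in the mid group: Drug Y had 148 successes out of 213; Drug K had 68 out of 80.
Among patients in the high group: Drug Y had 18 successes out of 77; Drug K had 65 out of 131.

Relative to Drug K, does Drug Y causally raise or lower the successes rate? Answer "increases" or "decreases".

Viral load lies on the pathway drug → viral load → outcome, so adjusting for it blocks the indirect effect. For the total causal effect of drug, use the unadjusted pooled rates.
Pooled: Drug Y 71.6% vs Drug K 67.1%; Drug Y is higher overall.

increases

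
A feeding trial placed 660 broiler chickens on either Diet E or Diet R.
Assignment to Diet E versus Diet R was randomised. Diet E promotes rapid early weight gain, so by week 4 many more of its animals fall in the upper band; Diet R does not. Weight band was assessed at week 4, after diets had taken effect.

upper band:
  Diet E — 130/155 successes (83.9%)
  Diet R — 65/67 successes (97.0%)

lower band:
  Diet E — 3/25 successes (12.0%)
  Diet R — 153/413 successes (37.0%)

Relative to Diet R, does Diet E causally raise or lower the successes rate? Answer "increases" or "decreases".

Stratifying would compare diets among broiler chickens the diets themselves sorted into week-4 weight band groups — a form of selection on an intermediate. The unconditioned pooled rates give the total causal effect.
Pooled: Diet E 73.9% vs Diet R 45.4%; Diet E is higher overall.

increases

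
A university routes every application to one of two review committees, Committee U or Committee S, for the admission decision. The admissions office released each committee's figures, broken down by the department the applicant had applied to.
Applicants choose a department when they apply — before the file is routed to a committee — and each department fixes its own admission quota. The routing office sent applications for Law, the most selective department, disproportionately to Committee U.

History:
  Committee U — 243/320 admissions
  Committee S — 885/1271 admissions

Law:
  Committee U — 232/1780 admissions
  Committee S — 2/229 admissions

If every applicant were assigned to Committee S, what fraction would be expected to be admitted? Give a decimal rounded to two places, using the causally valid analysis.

0.31

Since department is a pre-existing factor (not a product of the review committee) and it affects the outcome on its own, it is a confounder. The stratified rates, not the pooled rate, identify the causal effect.
Standardising Committee S to the population department mix: 0.442·885/1271 + 0.558·2/229 = 0.313.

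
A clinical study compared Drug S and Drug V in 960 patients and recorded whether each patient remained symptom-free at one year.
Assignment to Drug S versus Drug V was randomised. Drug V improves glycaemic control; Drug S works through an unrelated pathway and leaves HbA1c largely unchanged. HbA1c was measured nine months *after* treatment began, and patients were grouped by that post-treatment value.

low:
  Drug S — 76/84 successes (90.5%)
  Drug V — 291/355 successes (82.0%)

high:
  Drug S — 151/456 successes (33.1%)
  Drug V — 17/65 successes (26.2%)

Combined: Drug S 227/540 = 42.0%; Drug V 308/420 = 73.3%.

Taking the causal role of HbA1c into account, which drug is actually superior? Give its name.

Stratifying would compare drugs among patients the drugs themselves sorted into HbA1c groups — a form of selection on an intermediate. The unconditioned pooled rates give the total causal effect.
Pooled: Drug S 42.0% vs Drug V 73.3%; Drug V is higher overall.

Drug V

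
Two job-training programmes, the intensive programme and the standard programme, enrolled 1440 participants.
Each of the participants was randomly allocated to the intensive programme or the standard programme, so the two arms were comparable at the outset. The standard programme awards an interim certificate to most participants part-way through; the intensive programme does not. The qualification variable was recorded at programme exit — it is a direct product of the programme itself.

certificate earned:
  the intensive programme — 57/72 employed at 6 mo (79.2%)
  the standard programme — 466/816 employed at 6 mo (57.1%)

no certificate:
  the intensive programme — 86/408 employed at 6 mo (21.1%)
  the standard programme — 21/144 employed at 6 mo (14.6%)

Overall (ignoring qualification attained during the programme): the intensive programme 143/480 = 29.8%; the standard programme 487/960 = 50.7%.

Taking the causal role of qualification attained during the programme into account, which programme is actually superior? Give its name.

The stratified and pooled comparisons disagree (the intensive programme wins within each qualification attained during the programme; the standard programme wins overall), so the answer turns on the causal role of qualification attained during the programme.
Stratifying would compare programmes among participants the programmes themselves sorted into qualification attained during the programme groups — a form of selection on an intermediate. The unconditioned pooled rates give the total causal effect.
Pooled: the intensive programme 29.8% vs the standard programme 50.7%; the standard programme is higher overall.

the standard programme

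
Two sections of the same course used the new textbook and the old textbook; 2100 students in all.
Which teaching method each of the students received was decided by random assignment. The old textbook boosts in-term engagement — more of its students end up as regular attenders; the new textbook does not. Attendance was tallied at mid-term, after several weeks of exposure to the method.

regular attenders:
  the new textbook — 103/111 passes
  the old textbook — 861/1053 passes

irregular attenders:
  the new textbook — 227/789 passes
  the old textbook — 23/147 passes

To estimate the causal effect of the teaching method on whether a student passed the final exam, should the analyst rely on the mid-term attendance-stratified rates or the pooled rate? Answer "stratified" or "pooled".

The stratified and pooled comparisons disagree (the new textbook wins within each mid-term attendance; the old textbook wins overall), so the answer turns on the causal role of mid-term attendance.
Mid-term attendance lies on the pathway teaching method → mid-term attendance → outcome, so adjusting for it blocks the indirect effect. For the total causal effect of teaching method, use the unadjusted pooled rates.
Pooled: the new textbook 36.7% vs the old textbook 73.7%; the old textbook is higher overall.

pooled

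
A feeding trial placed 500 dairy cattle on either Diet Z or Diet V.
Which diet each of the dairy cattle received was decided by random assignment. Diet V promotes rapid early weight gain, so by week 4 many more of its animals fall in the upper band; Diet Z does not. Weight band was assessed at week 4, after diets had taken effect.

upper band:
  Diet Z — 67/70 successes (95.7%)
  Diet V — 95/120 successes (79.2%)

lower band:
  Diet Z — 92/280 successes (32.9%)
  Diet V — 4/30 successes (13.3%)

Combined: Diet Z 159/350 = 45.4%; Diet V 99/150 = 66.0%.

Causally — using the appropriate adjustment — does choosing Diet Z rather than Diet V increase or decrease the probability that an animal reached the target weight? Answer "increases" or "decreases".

Diet Z is higher inside every week-4 weight band stratum but Diet V is higher in aggregate. Whether to stratify depends on how week-4 weight band relates to the diet.
Week-4 weight band is downstream of the diet. One should not condition on a consequence of treatment, so the overall rates are the right comparison.
Pooled: Diet Z 45.4% vs Diet V 66.0%; Diet V is higher overall.

decreases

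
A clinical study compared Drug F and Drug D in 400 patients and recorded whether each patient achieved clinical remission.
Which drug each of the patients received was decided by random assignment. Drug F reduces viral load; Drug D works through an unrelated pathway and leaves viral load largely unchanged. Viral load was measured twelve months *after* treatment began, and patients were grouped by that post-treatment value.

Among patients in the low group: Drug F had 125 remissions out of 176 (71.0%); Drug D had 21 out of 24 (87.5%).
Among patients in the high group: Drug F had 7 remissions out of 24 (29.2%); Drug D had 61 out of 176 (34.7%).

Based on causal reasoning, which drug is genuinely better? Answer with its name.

Drug F

Drug D is higher inside every viral load stratum but Drug F is higher in aggregate. Whether to stratify depends on how viral load relates to the drug.
Viral load here is a post-treatment variable shaped by the drug; conditioning on it would introduce bias rather than remove it. The overall comparison is the causal one.
Pooled: Drug F 66.0% vs Drug D 41.0%; Drug F is higher overall.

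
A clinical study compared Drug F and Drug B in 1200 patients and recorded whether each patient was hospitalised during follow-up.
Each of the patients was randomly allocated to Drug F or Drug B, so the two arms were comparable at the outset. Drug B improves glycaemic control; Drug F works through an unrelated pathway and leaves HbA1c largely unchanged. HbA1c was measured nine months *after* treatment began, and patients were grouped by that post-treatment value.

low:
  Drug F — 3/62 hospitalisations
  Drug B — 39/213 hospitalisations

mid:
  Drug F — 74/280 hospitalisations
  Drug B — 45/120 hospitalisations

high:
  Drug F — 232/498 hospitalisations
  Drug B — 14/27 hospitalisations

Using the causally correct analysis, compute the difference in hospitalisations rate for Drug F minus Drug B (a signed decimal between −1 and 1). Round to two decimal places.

The HbA1c-specific comparison favours Drug F throughout, but the pooled figures favour Drug B. The question is whether to condition on HbA1c.
HbA1c is recorded after the drug and is itself shifted by it — it sits on the causal path from drug to outcome. Conditioning on a mediator would strip out part of the effect we want; the pooled comparison gives the total causal effect.
The causal difference is the pooled difference: 0.368 − 0.272 = +0.096.

+0.10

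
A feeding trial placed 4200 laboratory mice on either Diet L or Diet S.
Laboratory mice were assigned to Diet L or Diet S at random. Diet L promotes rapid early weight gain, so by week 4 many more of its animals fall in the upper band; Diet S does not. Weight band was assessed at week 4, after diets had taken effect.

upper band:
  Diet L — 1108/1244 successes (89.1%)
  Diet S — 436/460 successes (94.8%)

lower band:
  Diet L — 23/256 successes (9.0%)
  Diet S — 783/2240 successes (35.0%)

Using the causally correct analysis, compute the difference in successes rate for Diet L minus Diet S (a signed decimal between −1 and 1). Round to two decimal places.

Week-4 weight band lies on the pathway diet → week-4 weight band → outcome, so adjusting for it blocks the indirect effect. For the total causal effect of diet, use the unadjusted pooled rates.
The causal difference is the pooled difference: 0.754 − 0.451 = +0.303.

+0.30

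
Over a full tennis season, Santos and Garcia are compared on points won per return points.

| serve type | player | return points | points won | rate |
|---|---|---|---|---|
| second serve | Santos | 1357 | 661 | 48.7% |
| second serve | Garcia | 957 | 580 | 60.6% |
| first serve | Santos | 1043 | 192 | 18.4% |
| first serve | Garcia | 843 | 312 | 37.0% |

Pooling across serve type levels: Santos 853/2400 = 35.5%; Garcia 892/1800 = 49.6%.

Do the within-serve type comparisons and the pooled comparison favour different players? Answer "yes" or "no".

Within each serve type level (second serve 48.7% vs 60.6%; first serve 18.4% vs 37.0%), Garcia has the higher rate every time. Pooled: 35.5% vs 49.6% — Garcia has the higher rate overall. They agree.

no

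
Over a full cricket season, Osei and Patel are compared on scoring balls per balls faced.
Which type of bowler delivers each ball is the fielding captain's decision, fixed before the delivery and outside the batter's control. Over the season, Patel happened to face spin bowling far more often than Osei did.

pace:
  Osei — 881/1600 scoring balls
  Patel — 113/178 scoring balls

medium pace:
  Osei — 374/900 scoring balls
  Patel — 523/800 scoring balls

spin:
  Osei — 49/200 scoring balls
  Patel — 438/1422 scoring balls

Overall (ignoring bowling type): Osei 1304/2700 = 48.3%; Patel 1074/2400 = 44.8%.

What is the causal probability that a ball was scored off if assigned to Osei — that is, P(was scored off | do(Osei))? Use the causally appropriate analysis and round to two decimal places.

The stratified and pooled comparisons disagree (Patel wins within each bowling type; Osei wins overall), so the answer turns on the causal role of bowling type.
Nothing the player does changes bowling type; the imbalance is an allocation artefact. With bowling type also predicting the outcome, the pooled figure is confounded, and the within-stratum comparison is the causal one.
Standardising Osei to the population bowling type mix: 0.349·881/1600 + 0.333·374/900 + 0.318·49/200 = 0.408.

0.41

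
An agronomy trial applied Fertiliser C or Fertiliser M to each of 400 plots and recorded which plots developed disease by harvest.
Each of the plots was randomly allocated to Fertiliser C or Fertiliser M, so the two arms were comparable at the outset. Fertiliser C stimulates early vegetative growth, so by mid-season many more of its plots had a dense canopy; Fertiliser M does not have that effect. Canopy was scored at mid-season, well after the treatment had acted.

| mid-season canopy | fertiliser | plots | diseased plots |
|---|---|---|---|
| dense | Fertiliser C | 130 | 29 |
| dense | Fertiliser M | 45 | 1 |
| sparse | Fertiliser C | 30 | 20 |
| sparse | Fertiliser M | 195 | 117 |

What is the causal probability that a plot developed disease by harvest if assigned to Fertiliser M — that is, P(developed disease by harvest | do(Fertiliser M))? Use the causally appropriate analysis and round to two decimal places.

Within every mid-season canopy level Fertiliser M has the lower rate, yet pooled Fertiliser C does — Simpson's reversal.
Stratifying would compare fertilisers among plots the fertilisers themselves sorted into mid-season canopy groups — a form of selection on an intermediate. The unconditioned pooled rates give the total causal effect.
So P(outcome | do(Fertiliser M)) is just the pooled rate for Fertiliser M: 118/240 = 0.492.

0.49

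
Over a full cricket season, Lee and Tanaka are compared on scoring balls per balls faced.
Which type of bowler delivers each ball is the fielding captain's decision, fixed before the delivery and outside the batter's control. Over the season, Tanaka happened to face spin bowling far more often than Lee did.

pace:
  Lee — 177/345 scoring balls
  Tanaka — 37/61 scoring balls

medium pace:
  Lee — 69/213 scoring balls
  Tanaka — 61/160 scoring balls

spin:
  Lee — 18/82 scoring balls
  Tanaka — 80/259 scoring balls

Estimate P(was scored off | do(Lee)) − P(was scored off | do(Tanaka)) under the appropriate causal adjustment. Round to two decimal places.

Since bowling type is a pre-existing factor (not a product of the player) and it affects the outcome on its own, it is a confounder. The stratified rates, not the pooled rate, identify the causal effect.
Adjusting over the population distribution of bowling type: 0.362·(0.513−0.607) + 0.333·(0.324−0.381) + 0.304·(0.220−0.309) = -0.080.

-0.08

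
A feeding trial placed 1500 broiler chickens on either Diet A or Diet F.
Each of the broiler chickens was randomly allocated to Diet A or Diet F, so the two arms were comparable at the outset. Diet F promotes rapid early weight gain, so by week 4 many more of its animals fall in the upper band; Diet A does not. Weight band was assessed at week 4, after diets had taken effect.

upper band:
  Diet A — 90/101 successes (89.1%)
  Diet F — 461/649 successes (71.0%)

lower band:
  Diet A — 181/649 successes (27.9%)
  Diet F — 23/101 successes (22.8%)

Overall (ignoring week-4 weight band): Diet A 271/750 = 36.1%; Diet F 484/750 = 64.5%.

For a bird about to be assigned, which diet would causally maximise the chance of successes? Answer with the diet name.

Diet F

The stratified and pooled comparisons disagree (Diet A wins within each week-4 weight band; Diet F wins overall), so the answer turns on the causal role of week-4 weight band.
Week-4 weight band lies on the pathway diet → week-4 weight band → outcome, so adjusting for it blocks the indirect effect. For the total causal effect of diet, use the unadjusted pooled rates.
Pooled: Diet A 36.1% vs Diet F 64.5%; Diet F is higher overall.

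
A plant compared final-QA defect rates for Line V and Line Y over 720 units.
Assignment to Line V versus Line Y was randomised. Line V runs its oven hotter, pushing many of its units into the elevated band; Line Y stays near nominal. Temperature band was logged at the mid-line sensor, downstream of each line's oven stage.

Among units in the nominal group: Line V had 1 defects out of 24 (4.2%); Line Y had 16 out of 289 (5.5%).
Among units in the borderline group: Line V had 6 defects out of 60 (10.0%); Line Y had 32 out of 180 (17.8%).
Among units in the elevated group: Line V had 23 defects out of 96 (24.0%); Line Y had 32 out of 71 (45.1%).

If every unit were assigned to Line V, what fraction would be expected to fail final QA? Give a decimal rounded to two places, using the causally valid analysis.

0.17

Line V is lower inside every in-process temperature band stratum but Line Y is lower in aggregate. Whether to stratify depends on how in-process temperature band relates to the line.
The distribution of in-process temperature band is itself part of what the line does — it is an intermediate outcome. Holding it fixed would remove that part of the effect; the total effect is the pooled difference.
So P(outcome | do(Line V)) is just the pooled rate for Line V: 30/180 = 0.167.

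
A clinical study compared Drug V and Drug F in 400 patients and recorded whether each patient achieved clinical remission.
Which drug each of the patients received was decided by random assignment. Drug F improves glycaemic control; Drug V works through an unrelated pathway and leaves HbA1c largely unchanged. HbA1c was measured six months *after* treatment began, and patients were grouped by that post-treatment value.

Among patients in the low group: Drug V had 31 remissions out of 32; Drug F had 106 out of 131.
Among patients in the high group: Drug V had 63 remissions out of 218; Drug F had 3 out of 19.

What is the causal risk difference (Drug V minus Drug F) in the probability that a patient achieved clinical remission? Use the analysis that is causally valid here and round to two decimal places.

The HbA1c-specific comparison favours Drug V throughout, but the pooled figures favour Drug F. The question is whether to condition on HbA1c.
Stratifying would compare drugs among patients the drugs themselves sorted into HbA1c groups — a form of selection on an intermediate. The unconditioned pooled rates give the total causal effect.
The causal difference is the pooled difference: 0.376 − 0.727 = -0.351.

-0.35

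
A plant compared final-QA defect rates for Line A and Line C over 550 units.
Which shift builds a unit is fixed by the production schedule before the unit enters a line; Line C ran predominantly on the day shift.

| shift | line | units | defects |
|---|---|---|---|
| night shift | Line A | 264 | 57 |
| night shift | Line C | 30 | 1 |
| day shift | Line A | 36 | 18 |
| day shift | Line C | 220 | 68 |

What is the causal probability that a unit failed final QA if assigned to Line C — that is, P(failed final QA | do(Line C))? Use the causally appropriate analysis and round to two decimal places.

The shift-specific comparison favours Line C throughout, but the pooled figures favour Line A. The question is whether to condition on shift.
Shift is set before the line has any effect — it is not caused by the line — and it independently drives the outcome. That makes it a confounder, so the causal comparison is within shift levels.
Standardising Line C to the population shift mix: 0.535·1/30 + 0.465·68/220 = 0.162.

0.16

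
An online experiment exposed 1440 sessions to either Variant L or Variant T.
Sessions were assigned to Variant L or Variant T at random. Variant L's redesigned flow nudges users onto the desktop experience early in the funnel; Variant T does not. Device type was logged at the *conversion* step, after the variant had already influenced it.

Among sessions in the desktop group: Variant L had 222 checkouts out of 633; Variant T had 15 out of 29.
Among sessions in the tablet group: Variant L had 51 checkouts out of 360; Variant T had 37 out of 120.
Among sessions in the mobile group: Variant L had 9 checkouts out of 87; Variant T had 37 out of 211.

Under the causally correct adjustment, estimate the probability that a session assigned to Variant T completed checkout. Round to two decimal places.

The stratified and pooled comparisons disagree (Variant T wins within each device type; Variant L wins overall), so the answer turns on the causal role of device type.
Stratifying would compare variants among sessions the variants themselves sorted into device type groups — a form of selection on an intermediate. The unconditioned pooled rates give the total causal effect.
So P(outcome | do(Variant T)) is just the pooled rate for Variant T: 89/360 = 0.247.

0.25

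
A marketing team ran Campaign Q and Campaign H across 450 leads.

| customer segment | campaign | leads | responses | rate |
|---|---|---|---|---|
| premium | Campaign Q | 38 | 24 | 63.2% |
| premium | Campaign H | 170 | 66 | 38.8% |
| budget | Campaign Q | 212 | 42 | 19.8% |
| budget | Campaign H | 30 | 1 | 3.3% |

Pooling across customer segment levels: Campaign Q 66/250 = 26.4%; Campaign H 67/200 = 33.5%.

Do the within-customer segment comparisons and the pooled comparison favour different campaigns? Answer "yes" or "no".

yes

Within each customer segment level (premium 63.2% vs 38.8%; budget 19.8% vs 3.3%), Campaign Q has the higher rate every time. Pooled: 26.4% vs 33.5% — Campaign H has the higher rate overall. The two comparisons disagree.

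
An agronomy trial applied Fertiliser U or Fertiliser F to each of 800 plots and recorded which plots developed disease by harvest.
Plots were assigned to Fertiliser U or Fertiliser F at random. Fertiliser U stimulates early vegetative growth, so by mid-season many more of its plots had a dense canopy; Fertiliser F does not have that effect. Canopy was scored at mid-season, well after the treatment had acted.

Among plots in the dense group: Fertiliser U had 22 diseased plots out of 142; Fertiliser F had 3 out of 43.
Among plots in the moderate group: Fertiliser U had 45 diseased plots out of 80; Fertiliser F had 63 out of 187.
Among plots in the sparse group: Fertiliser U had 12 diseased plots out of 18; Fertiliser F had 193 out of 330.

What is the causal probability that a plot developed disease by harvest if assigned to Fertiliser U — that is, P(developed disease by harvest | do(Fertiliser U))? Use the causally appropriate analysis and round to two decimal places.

0.33

Within every mid-season canopy level Fertiliser F has the lower rate, yet pooled Fertiliser U does — Simpson's reversal.
Mid-season canopy is downstream of the fertiliser. One should not condition on a consequence of treatment, so the overall rates are the right comparison.
So P(outcome | do(Fertiliser U)) is just the pooled rate for Fertiliser U: 79/240 = 0.329.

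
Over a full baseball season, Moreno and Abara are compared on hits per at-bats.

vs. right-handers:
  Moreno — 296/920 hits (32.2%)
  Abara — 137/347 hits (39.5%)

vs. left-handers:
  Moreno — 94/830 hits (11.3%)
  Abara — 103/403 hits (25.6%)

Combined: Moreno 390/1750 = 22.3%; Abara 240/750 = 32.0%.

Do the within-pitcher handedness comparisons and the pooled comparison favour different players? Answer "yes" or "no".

no

Within each pitcher handedness level (vs. right-handers 32.2% vs 39.5%; vs. left-handers 11.3% vs 25.6%), Abara has the higher rate every time. Pooled: 22.3% vs 32.0% — Abara has the higher rate overall. They agree.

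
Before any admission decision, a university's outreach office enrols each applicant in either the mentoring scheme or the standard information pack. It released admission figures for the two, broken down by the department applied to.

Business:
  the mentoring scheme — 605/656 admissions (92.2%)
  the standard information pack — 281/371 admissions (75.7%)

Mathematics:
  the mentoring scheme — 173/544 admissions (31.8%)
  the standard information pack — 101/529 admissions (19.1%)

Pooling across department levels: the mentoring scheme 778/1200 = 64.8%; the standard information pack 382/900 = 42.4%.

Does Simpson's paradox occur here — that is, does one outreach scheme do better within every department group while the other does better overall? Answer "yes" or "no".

no

Within each department level (Business 92.2% vs 75.7%; Mathematics 31.8% vs 19.1%), the mentoring scheme has the higher rate every time. Pooled: 64.8% vs 42.4% — the mentoring scheme has the higher rate overall. They agree.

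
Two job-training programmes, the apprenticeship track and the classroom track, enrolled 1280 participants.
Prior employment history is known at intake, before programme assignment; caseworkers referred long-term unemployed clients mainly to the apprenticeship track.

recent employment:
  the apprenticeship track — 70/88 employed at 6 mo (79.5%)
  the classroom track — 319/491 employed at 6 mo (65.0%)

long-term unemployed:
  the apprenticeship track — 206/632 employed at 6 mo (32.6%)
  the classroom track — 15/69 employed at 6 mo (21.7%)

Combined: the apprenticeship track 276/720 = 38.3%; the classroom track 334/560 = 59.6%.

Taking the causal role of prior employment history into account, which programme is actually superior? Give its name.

the apprenticeship track

Prior employment history satisfies the back-door criterion: it is not a descendant of the programme, and it blocks the spurious path from programme to outcome. Adjusting for it (i.e., using the within-prior employment history rates) gives the causal effect.
Within each level — recent employment: 79.5% vs 65.0%; long-term unemployed: 32.6% vs 21.7% — the apprenticeship track is higher every time.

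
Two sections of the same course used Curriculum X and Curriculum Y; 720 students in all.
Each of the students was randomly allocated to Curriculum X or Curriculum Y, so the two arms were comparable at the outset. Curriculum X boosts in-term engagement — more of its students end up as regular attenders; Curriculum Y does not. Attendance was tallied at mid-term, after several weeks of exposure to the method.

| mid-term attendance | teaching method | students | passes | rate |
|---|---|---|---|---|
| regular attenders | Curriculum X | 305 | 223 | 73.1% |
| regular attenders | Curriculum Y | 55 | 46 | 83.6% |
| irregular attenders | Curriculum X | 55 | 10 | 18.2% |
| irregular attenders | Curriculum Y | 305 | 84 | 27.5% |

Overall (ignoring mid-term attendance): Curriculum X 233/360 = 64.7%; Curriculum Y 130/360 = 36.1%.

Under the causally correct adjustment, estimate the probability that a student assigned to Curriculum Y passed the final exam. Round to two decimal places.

Mid-term attendance here is a post-treatment variable shaped by the teaching method; conditioning on it would introduce bias rather than remove it. The overall comparison is the causal one.
So P(outcome | do(Curriculum Y)) is just the pooled rate for Curriculum Y: 130/360 = 0.361.

0.36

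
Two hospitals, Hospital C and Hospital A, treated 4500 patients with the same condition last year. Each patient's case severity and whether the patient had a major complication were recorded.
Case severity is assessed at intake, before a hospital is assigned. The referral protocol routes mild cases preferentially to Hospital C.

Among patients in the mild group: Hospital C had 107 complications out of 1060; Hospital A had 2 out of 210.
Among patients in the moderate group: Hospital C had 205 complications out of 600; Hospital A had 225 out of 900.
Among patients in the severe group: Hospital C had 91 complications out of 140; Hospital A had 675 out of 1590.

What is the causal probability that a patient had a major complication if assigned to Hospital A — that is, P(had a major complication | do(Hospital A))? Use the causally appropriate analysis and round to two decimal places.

0.25

Nothing the hospital does changes case severity; the imbalance is an allocation artefact. With case severity also predicting the outcome, the pooled figure is confounded, and the within-stratum comparison is the causal one.
Standardising Hospital A to the population case severity mix: 0.282·2/210 + 0.333·225/900 + 0.384·675/1590 = 0.249.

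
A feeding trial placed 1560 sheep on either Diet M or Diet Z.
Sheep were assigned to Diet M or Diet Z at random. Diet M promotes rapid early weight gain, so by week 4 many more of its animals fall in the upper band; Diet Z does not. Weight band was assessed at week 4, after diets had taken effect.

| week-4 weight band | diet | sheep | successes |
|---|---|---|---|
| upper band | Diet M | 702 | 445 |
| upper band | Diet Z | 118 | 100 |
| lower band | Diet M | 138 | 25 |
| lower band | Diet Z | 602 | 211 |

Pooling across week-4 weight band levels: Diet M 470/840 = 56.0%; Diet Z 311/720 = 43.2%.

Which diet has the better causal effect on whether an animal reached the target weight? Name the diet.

The stratified and pooled comparisons disagree (Diet Z wins within each week-4 weight band; Diet M wins overall), so the answer turns on the causal role of week-4 weight band.
Week-4 weight band lies on the pathway diet → week-4 weight band → outcome, so adjusting for it blocks the indirect effect. For the total causal effect of diet, use the unadjusted pooled rates.
Pooled: Diet M 56.0% vs Diet Z 43.2%; Diet M is higher overall.

Diet M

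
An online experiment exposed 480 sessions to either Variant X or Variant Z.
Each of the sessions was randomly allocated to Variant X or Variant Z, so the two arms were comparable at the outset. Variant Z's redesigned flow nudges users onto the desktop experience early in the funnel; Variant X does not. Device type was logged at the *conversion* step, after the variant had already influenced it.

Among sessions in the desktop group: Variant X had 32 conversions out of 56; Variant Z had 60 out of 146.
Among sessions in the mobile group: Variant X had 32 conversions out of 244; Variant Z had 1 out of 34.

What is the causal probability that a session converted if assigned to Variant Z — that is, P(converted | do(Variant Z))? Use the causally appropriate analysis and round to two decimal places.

0.34

Within every device type level Variant X has the higher rate, yet pooled Variant Z does — Simpson's reversal.
Device type is recorded after the variant and is itself shifted by it — it sits on the causal path from variant to outcome. Conditioning on a mediator would strip out part of the effect we want; the pooled comparison gives the total causal effect.
So P(outcome | do(Variant Z)) is just the pooled rate for Variant Z: 61/180 = 0.339.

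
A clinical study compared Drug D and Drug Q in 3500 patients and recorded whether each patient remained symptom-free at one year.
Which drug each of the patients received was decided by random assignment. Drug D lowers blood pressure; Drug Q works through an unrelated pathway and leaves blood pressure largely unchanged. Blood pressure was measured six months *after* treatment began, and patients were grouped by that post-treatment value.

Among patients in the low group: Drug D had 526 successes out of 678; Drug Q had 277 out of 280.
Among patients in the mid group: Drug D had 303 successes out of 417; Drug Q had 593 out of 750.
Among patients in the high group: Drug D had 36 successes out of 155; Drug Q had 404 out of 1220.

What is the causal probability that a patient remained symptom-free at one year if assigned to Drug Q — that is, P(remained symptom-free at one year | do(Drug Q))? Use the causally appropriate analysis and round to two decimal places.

0.57

The stratified and pooled comparisons disagree (Drug Q wins within each blood pressure; Drug D wins overall), so the answer turns on the causal role of blood pressure.
The distribution of blood pressure is itself part of what the drug does — it is an intermediate outcome. Holding it fixed would remove that part of the effect; the total effect is the pooled difference.
So P(outcome | do(Drug Q)) is just the pooled rate for Drug Q: 1274/2250 = 0.566.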